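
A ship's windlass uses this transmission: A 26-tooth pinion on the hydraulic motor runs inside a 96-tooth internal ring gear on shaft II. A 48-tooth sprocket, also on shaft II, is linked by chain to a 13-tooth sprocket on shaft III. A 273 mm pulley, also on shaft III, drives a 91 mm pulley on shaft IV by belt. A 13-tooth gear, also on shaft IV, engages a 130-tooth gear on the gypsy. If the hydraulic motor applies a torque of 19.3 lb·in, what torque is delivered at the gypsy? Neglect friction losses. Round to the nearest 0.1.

64.3 lb·in

internal gear 96/26 = 3.6923 → τ = 19.3·3.6923 = 71.262 lb·in
chain 13/48 = 0.27083 → τ = 71.262·0.27083 = 19.3 lb·in
belt 91/273 = 0.33333 → τ = 19.3·0.33333 = 6.4333 lb·in
gear mesh 130/13 = 10 → τ = 6.4333·10 = 64.333 lb·in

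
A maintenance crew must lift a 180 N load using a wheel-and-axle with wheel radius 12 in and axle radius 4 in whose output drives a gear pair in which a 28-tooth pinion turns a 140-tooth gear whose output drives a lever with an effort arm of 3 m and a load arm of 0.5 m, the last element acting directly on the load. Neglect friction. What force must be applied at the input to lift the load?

2 N

Wheel-and-axle MA = R/r = 12/4 = 3.
Gear pair MA = 140/28 = 5.
Lever MA = effort arm / load arm = 3/0.5 = 6.
Combined ideal MA = 3 × 5 × 6 = 90.
Effort = load / MA = 180 / 90 = 2 N.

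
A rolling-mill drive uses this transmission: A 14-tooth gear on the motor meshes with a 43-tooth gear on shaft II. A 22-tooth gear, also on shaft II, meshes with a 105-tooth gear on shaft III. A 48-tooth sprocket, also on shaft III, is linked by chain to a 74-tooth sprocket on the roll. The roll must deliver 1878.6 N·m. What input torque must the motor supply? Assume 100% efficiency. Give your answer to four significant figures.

83.13 N·m

Overall ratio R = 3.0714 × 4.7727 × 1.5417 = 22.599.
Input torque = output torque / R = 1878.6 / 22.599 = 83.126 N·m.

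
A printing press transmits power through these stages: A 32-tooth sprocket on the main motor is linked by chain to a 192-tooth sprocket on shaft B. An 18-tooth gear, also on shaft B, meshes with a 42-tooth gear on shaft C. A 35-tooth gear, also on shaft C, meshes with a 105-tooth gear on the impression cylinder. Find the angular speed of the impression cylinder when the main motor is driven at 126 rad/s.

3 rad/s

Chain: ratio = 192/32 = 6, so shaft B turns at 126 / 6 = 21 rad/s.
Gear mesh: ratio = 42/18 = 2.3333, so shaft C turns at 21 / 2.3333 = 9 rad/s.
Gear mesh: ratio = 105/35 = 3, so the impression cylinder turns at 9 / 3 = 3 rad/s.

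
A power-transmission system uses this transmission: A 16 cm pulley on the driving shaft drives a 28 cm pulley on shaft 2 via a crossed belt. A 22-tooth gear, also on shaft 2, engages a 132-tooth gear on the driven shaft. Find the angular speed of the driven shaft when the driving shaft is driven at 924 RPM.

the driving shaft → shaft 2 (belt, 28/16): 924 ÷ 1.75 = 528 RPM
shaft 2 → the driven shaft (gear mesh, 132/22): 528 ÷ 6 = 88 RPM

88 RPM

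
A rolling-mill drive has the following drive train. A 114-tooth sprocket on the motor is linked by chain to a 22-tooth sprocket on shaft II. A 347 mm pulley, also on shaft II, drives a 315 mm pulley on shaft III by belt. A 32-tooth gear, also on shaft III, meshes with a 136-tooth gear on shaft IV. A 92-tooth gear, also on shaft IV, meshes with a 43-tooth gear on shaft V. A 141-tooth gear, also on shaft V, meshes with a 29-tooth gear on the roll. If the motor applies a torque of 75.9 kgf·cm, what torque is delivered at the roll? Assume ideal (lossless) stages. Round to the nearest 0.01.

After the chain (22/114): 75.9 × 0.19298 = 14.647 kgf·cm
After the belt (315/347): 14.647 × 0.90778 = 13.297 kgf·cm
After the gear mesh (136/32): 13.297 × 4.25 = 56.511 kgf·cm
After the gear mesh (43/92): 56.511 × 0.46739 = 26.413 kgf·cm
After the gear mesh (29/141): 26.413 × 0.20567 = 5.4324 kgf·cm

5.43 kgf·cm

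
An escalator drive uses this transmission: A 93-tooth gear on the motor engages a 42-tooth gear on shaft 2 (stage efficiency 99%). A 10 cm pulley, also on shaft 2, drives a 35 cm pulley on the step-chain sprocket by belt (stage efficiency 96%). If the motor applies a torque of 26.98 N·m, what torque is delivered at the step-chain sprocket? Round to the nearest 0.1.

gear mesh 42/93 = 0.45161 → τ = 26.98·0.45161·0.99 = 12.063 N·m
belt 35/10 = 3.5 → τ = 12.063·3.5·0.96 = 40.531 N·m

40.5 N·m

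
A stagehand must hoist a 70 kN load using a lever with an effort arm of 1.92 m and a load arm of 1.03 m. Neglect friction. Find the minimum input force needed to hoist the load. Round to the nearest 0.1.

37.6 kN

Lever MA = effort arm / load arm = 1.92/1.03 = 1.8641.
Effort = load / MA = 70 / 1.8641 = 37.552 kN.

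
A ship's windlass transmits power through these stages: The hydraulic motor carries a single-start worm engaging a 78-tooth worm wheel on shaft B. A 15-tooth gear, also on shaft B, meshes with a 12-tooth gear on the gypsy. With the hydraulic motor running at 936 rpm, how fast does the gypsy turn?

Worm: ratio = 78/1 = 78, so shaft B turns at 936 / 78 = 12 rpm.
Gear mesh: ratio = 12/15 = 0.8, so the gypsy turns at 12 / 0.8 = 15 rpm.

15 rpm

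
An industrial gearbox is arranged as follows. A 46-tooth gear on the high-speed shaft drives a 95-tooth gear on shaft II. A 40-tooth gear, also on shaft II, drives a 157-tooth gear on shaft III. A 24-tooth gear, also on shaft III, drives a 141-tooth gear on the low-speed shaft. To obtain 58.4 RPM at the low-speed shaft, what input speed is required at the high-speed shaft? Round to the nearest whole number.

2781 RPM

Overall ratio R = 2.0652 × 3.925 × 5.875 = 47.623.
Required input speed = output speed × R = 58.4 × 47.623 = 2781.2 RPM.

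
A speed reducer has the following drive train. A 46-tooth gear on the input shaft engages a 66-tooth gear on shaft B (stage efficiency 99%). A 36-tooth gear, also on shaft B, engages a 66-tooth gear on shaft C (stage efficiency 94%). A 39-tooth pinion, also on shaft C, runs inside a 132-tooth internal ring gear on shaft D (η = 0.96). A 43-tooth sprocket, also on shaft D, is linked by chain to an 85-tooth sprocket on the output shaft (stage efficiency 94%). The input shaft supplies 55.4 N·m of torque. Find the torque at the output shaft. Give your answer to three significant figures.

819 N·m

After the gear mesh (66/46): 55.4 × 1.4348 × 0.99 = 78.692 N·m
After the gear mesh (66/36): 78.692 × 1.8333 × 0.94 = 135.61 N·m
After the internal gear (132/39): 135.61 × 3.3846 × 0.96 = 440.64 N·m
After the chain (85/43): 440.64 × 1.9767 × 0.94 = 818.76 N·m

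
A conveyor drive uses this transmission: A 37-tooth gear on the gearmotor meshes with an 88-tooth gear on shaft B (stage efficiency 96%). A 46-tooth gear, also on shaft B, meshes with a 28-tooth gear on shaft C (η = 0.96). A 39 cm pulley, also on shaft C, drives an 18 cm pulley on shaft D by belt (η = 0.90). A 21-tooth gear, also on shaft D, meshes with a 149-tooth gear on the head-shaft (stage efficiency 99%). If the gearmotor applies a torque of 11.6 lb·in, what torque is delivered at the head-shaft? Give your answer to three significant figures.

After the gear mesh (88/37): 11.6 × 2.3784 × 0.96 = 26.486 lb·in
After the gear mesh (28/46): 26.486 × 0.6087 × 0.96 = 15.477 lb·in
After the belt (18/39): 15.477 × 0.46154 × 0.90 = 6.4288 lb·in
After the gear mesh (149/21): 6.4288 × 7.0952 × 0.99 = 45.158 lb·in

45.2 lb·in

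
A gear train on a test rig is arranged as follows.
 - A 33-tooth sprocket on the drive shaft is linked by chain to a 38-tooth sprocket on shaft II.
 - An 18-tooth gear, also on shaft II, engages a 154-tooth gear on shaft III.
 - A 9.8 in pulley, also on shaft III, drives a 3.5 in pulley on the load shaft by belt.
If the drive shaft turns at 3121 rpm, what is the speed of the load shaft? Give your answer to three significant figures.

887 rpm

the drive shaft → shaft II (chain, 38/33): 3121 ÷ 1.1515 = 2710.3 rpm
shaft II → shaft III (gear mesh, 154/18): 2710.3 ÷ 8.5556 = 316.79 rpm
shaft III → the load shaft (belt, 3.5/9.8): 316.79 ÷ 0.35714 = 887.02 rpm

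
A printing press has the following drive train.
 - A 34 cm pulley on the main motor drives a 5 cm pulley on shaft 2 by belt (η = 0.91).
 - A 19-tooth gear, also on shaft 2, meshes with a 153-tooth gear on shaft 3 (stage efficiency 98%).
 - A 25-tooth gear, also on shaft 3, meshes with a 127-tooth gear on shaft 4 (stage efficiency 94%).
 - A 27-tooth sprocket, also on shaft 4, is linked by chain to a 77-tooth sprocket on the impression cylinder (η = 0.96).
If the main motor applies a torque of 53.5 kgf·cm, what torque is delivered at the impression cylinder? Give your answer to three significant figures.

739 kgf·cm

Belt: ratio = 5/34 = 0.14706; torque at shaft 2 = 53.5 × 0.14706 × 0.91 = 7.1596 kgf·cm.
Gear mesh: ratio = 153/19 = 8.0526; torque at shaft 3 = 7.1596 × 8.0526 × 0.98 = 56.5 kgf·cm.
Gear mesh: ratio = 127/25 = 5.08; torque at shaft 4 = 56.5 × 5.08 × 0.94 = 269.8 kgf·cm.
Chain: ratio = 77/27 = 2.8519; torque at the impression cylinder = 269.8 × 2.8519 × 0.96 = 738.65 kgf·cm.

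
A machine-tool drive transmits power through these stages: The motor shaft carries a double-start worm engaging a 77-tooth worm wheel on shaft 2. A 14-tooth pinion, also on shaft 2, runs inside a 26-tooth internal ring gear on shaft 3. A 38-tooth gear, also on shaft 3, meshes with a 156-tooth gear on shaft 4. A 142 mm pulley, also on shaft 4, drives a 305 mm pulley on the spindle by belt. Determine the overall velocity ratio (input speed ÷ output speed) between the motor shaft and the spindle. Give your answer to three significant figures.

Each stage contributes driven/driver: worm 77/2 = 38.5, internal gear 26/14 = 1.8571, gear mesh 156/38 = 4.1053, belt 305/142 = 2.1479.
Overall: 38.5 × 1.8571 × 4.1053 × 2.1479 = 630.46.

630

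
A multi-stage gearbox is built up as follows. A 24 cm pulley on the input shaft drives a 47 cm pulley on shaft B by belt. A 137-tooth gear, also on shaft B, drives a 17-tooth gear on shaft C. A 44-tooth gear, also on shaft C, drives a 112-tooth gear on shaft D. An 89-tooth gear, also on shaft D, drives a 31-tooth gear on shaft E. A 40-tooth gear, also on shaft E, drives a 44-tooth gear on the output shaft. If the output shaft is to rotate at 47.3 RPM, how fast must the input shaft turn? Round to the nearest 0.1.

11.2 RPM

Overall ratio R = 1.9583 × 0.12409 × 2.5455 × 0.34831 × 1.1 = 0.237.
Required input speed = output speed × R = 47.3 × 0.237 = 11.21 RPM.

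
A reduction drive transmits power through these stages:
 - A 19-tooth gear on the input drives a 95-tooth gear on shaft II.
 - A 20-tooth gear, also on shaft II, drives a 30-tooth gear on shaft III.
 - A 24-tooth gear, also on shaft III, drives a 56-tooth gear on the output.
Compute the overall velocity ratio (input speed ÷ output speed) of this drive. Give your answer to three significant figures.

17.5

Each stage contributes driven/driver: gear mesh 95/19 = 5, gear mesh 30/20 = 1.5, gear mesh 56/24 = 2.3333.
Overall: 5 × 1.5 × 2.3333 = 17.5.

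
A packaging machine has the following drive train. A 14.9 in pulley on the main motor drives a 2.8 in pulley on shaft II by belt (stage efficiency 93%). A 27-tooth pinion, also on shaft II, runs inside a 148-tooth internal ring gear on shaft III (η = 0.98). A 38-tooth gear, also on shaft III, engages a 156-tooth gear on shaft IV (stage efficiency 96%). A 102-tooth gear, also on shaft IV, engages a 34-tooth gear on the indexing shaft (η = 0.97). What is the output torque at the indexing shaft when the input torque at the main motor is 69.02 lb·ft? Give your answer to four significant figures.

After the belt (2.8/14.9): 69.02 × 0.18792 × 0.93 = 12.062 lb·ft
After the internal gear (148/27): 12.062 × 5.4815 × 0.98 = 64.797 lb·ft
After the gear mesh (156/38): 64.797 × 4.1053 × 0.96 = 255.37 lb·ft
After the gear mesh (34/102): 255.37 × 0.33333 × 0.97 = 82.569 lb·ft

82.57 lb·ft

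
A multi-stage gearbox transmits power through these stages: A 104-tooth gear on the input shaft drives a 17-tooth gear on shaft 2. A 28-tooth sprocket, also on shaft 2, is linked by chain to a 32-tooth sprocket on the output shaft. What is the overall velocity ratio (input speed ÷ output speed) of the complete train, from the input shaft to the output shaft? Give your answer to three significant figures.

0.187

Each stage contributes driven/driver: gear mesh 17/104 = 0.16346, chain 32/28 = 1.1429.
Overall: 0.16346 × 1.1429 = 0.18681.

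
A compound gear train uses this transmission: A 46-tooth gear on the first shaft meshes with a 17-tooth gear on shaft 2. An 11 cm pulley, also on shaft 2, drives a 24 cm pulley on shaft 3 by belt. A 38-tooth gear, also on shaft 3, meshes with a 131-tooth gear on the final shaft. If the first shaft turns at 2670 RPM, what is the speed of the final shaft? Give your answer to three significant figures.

961 RPM

Gear mesh: ratio = 17/46 = 0.36957, so shaft 2 turns at 2670 / 0.36957 = 7224.7 RPM.
Belt: ratio = 24/11 = 2.1818, so shaft 3 turns at 7224.7 / 2.1818 = 3311.3 RPM.
Gear mesh: ratio = 131/38 = 3.4474, so the final shaft turns at 3311.3 / 3.4474 = 960.54 RPM.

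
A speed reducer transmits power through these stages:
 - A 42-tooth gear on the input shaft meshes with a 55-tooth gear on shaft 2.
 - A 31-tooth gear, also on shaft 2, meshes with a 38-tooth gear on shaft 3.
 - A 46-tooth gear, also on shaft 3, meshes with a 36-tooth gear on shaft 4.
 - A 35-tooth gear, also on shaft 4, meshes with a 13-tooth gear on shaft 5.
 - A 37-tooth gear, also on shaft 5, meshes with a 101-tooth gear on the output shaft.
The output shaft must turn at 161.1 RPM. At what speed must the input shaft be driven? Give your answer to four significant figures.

205.2 RPM

Overall ratio R = 1.3095 × 1.2258 × 0.78261 × 0.37143 × 2.7297 = 1.2737.
Required input speed = output speed × R = 161.1 × 1.2737 = 205.2 RPM.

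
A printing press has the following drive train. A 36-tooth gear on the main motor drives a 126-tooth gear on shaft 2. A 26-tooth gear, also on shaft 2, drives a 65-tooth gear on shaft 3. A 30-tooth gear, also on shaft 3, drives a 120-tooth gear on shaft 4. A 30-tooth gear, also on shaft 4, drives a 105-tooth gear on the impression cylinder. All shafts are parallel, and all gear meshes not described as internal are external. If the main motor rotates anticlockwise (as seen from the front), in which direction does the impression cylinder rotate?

the main motor → shaft 2: external mesh, 1 reversal → CW.
shaft 2 → shaft 3: external mesh, 1 reversal → CCW.
shaft 3 → shaft 4: external mesh, 1 reversal → CW.
shaft 4 → the impression cylinder: external mesh, 1 reversal → CCW.
4 reversals in total — an even number — so the impression cylinder turns the same way as the main motor.

anticlockwise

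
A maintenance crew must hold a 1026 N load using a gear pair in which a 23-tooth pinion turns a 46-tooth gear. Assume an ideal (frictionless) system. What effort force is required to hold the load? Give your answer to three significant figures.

513 N

Gear pair MA = 46/23 = 2.
Effort = load / MA = 1026 / 2 = 513 N.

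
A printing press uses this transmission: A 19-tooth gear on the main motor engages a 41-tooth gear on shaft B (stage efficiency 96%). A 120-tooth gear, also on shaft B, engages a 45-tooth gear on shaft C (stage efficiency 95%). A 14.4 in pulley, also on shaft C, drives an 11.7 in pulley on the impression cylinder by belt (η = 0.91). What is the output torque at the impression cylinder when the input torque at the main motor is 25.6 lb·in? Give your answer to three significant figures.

14.0 lb·in

gear mesh 41/19 = 2.1579 → τ = 25.6·2.1579·0.96 = 53.032 lb·in
gear mesh 45/120 = 0.375 → τ = 53.032·0.375·0.95 = 18.893 lb·in
belt 11.7/14.4 = 0.8125 → τ = 18.893·0.8125·0.91 = 13.969 lb·in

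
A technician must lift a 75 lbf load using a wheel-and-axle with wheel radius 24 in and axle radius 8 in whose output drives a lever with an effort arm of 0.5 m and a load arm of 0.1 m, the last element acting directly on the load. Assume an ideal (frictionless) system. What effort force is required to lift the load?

Wheel-and-axle MA = R/r = 24/8 = 3.
Lever MA = effort arm / load arm = 0.5/0.1 = 5.
Combined ideal MA = 3 × 5 = 15.
Effort = load / MA = 75 / 15 = 5 lbf.

5 lbf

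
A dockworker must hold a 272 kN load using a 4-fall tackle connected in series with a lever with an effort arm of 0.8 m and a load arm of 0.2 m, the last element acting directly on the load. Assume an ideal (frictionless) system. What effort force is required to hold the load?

17 kN

Block-and-tackle MA = number of supporting rope parts = 4.
Lever MA = effort arm / load arm = 0.8/0.2 = 4.
Combined ideal MA = 4 × 4 = 16.
Effort = load / MA = 272 / 16 = 17 kN.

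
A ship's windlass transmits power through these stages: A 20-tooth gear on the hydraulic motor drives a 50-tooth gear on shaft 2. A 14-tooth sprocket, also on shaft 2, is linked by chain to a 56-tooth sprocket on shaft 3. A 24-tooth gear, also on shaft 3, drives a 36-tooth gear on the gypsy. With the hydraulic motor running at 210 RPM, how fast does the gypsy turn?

14 RPM

the hydraulic motor → shaft 2 (gear mesh, 50/20): 210 ÷ 2.5 = 84 RPM
shaft 2 → shaft 3 (chain, 56/14): 84 ÷ 4 = 21 RPM
shaft 3 → the gypsy (gear mesh, 36/24): 21 ÷ 1.5 = 14 RPM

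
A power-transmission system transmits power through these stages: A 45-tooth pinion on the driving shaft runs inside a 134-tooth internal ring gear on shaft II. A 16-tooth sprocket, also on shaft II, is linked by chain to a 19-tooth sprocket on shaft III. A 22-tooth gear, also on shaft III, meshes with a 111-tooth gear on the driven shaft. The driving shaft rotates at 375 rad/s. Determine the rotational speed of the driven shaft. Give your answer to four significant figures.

Internal gear: ratio = 134/45 = 2.9778, so shaft II turns at 375 / 2.9778 = 125.93 rad/s.
Chain: ratio = 19/16 = 1.1875, so shaft III turns at 125.93 / 1.1875 = 106.05 rad/s.
Gear mesh: ratio = 111/22 = 5.0455, so the driven shaft turns at 106.05 / 5.0455 = 21.019 rad/s.

21.02 rad/s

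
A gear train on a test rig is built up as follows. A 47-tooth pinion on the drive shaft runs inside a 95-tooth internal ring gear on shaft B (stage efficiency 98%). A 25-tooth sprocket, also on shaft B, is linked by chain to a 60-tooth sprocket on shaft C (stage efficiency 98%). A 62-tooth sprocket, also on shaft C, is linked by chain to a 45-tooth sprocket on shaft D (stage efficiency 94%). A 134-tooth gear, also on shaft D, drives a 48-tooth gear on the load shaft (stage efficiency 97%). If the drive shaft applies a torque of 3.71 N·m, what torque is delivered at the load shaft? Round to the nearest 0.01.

Internal gear: ratio = 95/47 = 2.0213; torque at shaft B = 3.71 × 2.0213 × 0.98 = 7.349 N·m.
Chain: ratio = 60/25 = 2.4; torque at shaft C = 7.349 × 2.4 × 0.98 = 17.285 N·m.
Chain: ratio = 45/62 = 0.72581; torque at shaft D = 17.285 × 0.72581 × 0.94 = 11.793 N·m.
Gear mesh: ratio = 48/134 = 0.35821; torque at the load shaft = 11.793 × 0.35821 × 0.97 = 4.0975 N·m.

4.10 N·m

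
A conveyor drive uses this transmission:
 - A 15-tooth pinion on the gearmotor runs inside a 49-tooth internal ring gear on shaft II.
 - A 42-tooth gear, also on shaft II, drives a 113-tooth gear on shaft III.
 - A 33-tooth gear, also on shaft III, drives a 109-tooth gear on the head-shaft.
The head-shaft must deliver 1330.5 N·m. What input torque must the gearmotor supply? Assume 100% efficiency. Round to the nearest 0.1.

45.8 N·m

Overall ratio R = 3.2667 × 2.6905 × 3.303 = 29.03.
Input torque = output torque / R = 1330.5 / 29.03 = 45.832 N·m.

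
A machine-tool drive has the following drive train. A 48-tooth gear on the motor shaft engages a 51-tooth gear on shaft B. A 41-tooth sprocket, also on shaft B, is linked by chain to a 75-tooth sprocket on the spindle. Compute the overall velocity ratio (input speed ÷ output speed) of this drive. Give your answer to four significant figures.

Each stage contributes driven/driver: gear mesh 51/48 = 1.0625, chain 75/41 = 1.8293.
Overall: 1.0625 × 1.8293 = 1.9436.

1.944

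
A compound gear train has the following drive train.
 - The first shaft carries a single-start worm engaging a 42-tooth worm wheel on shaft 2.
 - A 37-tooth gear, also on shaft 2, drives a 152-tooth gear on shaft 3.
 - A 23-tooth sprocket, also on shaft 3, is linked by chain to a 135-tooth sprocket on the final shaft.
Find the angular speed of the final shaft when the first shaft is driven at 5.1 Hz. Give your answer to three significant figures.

0.00504 Hz

the first shaft → shaft 2 (worm, 42/1): 5.1 ÷ 42 = 0.12143 Hz
shaft 2 → shaft 3 (gear mesh, 152/37): 0.12143 ÷ 4.1081 = 0.029558 Hz
shaft 3 → the final shaft (chain, 135/23): 0.029558 ÷ 5.8696 = 0.0050359 Hz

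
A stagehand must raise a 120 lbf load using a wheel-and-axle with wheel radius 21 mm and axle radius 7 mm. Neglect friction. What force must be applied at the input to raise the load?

40 lbf

Wheel-and-axle MA = R/r = 21/7 = 3.
Effort = load / MA = 120 / 3 = 40 lbf.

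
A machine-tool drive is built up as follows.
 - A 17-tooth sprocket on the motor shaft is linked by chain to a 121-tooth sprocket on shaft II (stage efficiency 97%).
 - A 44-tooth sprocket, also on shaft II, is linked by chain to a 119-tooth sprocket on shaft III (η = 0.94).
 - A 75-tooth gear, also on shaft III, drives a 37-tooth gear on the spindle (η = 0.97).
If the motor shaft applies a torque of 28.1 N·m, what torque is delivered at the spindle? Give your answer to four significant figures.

236.0 N·m

chain 121/17 = 7.1176 → τ = 28.1·7.1176·0.97 = 194.01 N·m
chain 119/44 = 2.7045 → τ = 194.01·2.7045·0.94 = 493.22 N·m
gear mesh 37/75 = 0.49333 → τ = 493.22·0.49333·0.97 = 236.02 N·m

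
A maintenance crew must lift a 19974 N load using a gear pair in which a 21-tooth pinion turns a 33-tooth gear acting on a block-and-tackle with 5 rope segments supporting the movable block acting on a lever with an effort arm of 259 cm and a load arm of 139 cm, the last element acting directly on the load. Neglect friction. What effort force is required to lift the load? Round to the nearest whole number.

1364 N

Gear pair MA = 33/21 = 1.5714.
Block-and-tackle MA = number of supporting rope parts = 5.
Lever MA = effort arm / load arm = 259/139 = 1.8633.
Combined ideal MA = 1.5714 × 5 × 1.8633 = 14.64.
Effort = load / MA = 19974 / 14.64 = 1364.3 N.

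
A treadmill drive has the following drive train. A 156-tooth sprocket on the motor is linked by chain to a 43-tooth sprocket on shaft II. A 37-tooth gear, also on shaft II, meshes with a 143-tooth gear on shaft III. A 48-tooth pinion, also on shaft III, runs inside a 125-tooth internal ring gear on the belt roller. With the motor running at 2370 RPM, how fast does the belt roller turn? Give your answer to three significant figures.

854 RPM

the motor → shaft II (chain, 43/156): 2370 ÷ 0.27564 = 8598.1 RPM
shaft II → shaft III (gear mesh, 143/37): 8598.1 ÷ 3.8649 = 2224.7 RPM
shaft III → the belt roller (internal gear, 125/48): 2224.7 ÷ 2.6042 = 854.28 RPM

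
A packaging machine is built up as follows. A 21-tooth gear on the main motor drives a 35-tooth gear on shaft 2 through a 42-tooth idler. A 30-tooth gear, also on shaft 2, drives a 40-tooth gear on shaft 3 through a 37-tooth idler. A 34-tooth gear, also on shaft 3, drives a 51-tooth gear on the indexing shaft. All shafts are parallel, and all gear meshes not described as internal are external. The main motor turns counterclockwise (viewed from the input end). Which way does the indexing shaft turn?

clockwise

the main motor → shaft 2: driver → idler → driven is 2 external meshes, 2 reversals → CCW.
shaft 2 → shaft 3: driver → idler → driven is 2 external meshes, 2 reversals → CCW.
shaft 3 → the indexing shaft: external mesh, 1 reversal → CW.
5 reversals in total — an odd number — so the indexing shaft turns opposite to the main motor.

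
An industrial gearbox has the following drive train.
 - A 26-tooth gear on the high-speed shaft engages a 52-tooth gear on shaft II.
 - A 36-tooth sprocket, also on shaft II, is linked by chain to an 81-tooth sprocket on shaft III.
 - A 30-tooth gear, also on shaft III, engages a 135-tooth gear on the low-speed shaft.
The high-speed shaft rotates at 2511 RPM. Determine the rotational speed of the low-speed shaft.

124 RPM

the high-speed shaft → shaft II (gear mesh, 52/26): 2511 ÷ 2 = 1255.5 RPM
shaft II → shaft III (chain, 81/36): 1255.5 ÷ 2.25 = 558 RPM
shaft III → the low-speed shaft (gear mesh, 135/30): 558 ÷ 4.5 = 124 RPM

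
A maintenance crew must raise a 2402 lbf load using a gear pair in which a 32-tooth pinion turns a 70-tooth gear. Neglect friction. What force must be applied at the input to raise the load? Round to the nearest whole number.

1098 lbf

Gear pair MA = 70/32 = 2.1875.
Effort = load / MA = 2402 / 2.1875 = 1098.1 lbf.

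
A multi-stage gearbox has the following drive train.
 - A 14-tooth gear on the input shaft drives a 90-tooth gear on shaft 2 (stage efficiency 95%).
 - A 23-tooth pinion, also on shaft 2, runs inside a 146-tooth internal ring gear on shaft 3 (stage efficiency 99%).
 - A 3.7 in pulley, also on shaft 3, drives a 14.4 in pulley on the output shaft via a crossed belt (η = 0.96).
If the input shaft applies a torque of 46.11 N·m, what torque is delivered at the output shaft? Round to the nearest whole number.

6612 N·m

gear mesh 90/14 = 6.4286 → τ = 46.11·6.4286·0.95 = 281.6 N·m
internal gear 146/23 = 6.3478 → τ = 281.6·6.3478·0.99 = 1769.7 N·m
belt 14.4/3.7 = 3.8919 → τ = 1769.7·3.8919·0.96 = 6611.9 N·m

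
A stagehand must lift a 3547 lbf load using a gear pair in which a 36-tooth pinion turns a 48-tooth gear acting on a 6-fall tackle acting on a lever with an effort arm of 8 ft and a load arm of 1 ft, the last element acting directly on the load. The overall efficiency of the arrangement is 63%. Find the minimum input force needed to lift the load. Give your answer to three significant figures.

88.0 lbf

Gear pair MA = 48/36 = 1.3333.
Block-and-tackle MA = number of supporting rope parts = 6.
Lever MA = effort arm / load arm = 8/1 = 8.
Combined ideal MA = 1.3333 × 6 × 8 = 64.
Actual MA = 64 × 0.63 = 40.32.
Effort = load / actual MA = 3547 / 40.32 = 87.971 lbf.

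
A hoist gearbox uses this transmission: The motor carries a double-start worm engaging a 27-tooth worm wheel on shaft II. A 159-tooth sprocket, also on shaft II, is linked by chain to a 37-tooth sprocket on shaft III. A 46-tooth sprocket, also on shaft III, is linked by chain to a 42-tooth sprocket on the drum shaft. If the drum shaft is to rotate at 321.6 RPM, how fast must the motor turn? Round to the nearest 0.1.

922.5 RPM

Overall ratio R = 13.5 × 0.2327 × 0.91304 = 2.8683.
Required input speed = output speed × R = 321.6 × 2.8683 = 922.46 RPM.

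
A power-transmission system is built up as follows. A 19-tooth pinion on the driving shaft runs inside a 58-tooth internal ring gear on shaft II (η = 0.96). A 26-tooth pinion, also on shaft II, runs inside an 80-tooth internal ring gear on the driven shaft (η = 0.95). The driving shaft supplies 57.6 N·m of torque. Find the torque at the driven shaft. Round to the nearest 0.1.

internal gear 58/19 = 3.0526 → τ = 57.6·3.0526·0.96 = 168.8 N·m
internal gear 80/26 = 3.0769 → τ = 168.8·3.0769·0.95 = 493.41 N·m

493.4 N·m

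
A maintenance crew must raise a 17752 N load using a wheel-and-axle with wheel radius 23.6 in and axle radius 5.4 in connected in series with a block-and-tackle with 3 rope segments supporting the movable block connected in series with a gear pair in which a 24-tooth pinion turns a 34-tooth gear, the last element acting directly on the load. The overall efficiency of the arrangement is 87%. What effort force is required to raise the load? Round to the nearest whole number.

Wheel-and-axle MA = R/r = 23.6/5.4 = 4.3704.
Block-and-tackle MA = number of supporting rope parts = 3.
Gear pair MA = 34/24 = 1.4167.
Combined ideal MA = 4.3704 × 3 × 1.4167 = 18.574.
Actual MA = 18.574 × 0.87 = 16.159.
Effort = load / actual MA = 17752 / 16.159 = 1098.6 N.

1099 N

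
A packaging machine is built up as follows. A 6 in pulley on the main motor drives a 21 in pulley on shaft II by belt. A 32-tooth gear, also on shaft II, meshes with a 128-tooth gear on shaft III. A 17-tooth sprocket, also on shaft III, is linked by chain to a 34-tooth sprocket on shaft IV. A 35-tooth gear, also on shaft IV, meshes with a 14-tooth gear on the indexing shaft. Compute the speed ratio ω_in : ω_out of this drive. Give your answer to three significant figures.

11.2

Each stage contributes driven/driver: belt 21/6 = 3.5, gear mesh 128/32 = 4, chain 34/17 = 2, gear mesh 14/35 = 0.4.
Overall: 3.5 × 4 × 2 × 0.4 = 11.2.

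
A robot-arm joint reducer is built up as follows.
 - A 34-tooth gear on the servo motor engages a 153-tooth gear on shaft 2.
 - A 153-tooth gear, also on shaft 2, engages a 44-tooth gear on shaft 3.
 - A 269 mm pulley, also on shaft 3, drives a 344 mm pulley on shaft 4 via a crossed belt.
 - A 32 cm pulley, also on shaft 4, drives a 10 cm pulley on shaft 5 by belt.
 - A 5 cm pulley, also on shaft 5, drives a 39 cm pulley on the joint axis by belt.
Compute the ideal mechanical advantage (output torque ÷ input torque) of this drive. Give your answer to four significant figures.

4.034

Each stage contributes driven/driver: gear mesh 153/34 = 4.5, gear mesh 44/153 = 0.28758, belt 344/269 = 1.2788, belt 10/32 = 0.3125, belt 39/5 = 7.8.
Overall: 4.5 × 0.28758 × 1.2788 × 0.3125 × 7.8 = 4.0339.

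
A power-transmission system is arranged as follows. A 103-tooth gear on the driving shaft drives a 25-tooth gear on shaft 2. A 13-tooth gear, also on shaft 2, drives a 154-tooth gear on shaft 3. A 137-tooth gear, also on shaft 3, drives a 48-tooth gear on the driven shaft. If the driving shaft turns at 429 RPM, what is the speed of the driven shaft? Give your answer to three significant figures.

426 RPM

Gear mesh: ratio = 25/103 = 0.24272, so shaft 2 turns at 429 / 0.24272 = 1767.5 RPM.
Gear mesh: ratio = 154/13 = 11.846, so shaft 3 turns at 1767.5 / 11.846 = 149.2 RPM.
Gear mesh: ratio = 48/137 = 0.35036, so the driven shaft turns at 149.2 / 0.35036 = 425.85 RPM.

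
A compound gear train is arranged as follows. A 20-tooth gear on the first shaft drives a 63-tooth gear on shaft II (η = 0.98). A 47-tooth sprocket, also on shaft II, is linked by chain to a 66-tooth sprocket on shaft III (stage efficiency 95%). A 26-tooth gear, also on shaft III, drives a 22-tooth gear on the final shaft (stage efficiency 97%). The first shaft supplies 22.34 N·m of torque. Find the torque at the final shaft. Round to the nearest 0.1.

75.5 N·m

gear mesh 63/20 = 3.15 → τ = 22.34·3.15·0.98 = 68.964 N·m
chain 66/47 = 1.4043 → τ = 68.964·1.4043·0.95 = 92 N·m
gear mesh 22/26 = 0.84615 → τ = 92·0.84615·0.97 = 75.511 N·m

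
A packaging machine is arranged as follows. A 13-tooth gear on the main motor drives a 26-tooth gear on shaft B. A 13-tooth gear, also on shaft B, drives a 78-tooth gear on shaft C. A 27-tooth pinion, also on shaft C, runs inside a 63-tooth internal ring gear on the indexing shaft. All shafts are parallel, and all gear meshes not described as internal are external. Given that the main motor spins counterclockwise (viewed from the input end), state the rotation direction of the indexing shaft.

the main motor → shaft B: external mesh, 1 reversal → CW.
shaft B → shaft C: external mesh, 1 reversal → CCW.
shaft C → the indexing shaft: internal mesh, same direction → CCW.
2 reversals in total — an even number — so the indexing shaft turns the same way as the main motor.

counterclockwise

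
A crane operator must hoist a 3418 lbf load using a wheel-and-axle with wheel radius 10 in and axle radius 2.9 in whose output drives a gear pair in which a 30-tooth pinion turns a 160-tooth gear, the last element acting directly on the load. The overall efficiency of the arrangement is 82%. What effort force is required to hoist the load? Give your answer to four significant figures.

Wheel-and-axle MA = R/r = 10/2.9 = 3.4483.
Gear pair MA = 160/30 = 5.3333.
Combined ideal MA = 3.4483 × 5.3333 = 18.391.
Actual MA = 18.391 × 0.82 = 15.08.
Effort = load / actual MA = 3418 / 15.08 = 226.65 lbf.

226.7 lbf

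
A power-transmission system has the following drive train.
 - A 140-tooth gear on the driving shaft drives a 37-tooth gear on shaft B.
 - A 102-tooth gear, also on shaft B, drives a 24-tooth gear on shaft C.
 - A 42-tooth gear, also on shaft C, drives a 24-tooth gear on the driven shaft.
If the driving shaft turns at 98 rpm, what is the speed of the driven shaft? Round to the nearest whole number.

2758 rpm

the driving shaft → shaft B (gear mesh, 37/140): 98 ÷ 0.26429 = 370.81 rpm
shaft B → shaft C (gear mesh, 24/102): 370.81 ÷ 0.23529 = 1575.9 rpm
shaft C → the driven shaft (gear mesh, 24/42): 1575.9 ÷ 0.57143 = 2757.9 rpm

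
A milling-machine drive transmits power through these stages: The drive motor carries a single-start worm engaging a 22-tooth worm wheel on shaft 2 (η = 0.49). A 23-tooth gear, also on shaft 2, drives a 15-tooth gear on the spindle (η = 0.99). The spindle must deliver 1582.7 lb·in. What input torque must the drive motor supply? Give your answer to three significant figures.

Overall ratio R = 22 × 0.65217 = 14.348; overall efficiency η = 0.49 × 0.99 = 0.4851.
Input torque = output torque / (R × η) = 1582.7 / (14.348 × 0.4851) = 227.4 lb·in.

227 lb·in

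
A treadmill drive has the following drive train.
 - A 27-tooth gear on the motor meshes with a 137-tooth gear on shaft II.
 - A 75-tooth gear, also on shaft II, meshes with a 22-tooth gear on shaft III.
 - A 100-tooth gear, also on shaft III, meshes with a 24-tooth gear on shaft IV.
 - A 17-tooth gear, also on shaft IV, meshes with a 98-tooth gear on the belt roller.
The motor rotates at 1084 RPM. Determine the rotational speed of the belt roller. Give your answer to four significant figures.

the motor → shaft II (gear mesh, 137/27): 1084 ÷ 5.0741 = 213.64 RPM
shaft II → shaft III (gear mesh, 22/75): 213.64 ÷ 0.29333 = 728.3 RPM
shaft III → shaft IV (gear mesh, 24/100): 728.3 ÷ 0.24 = 3034.6 RPM
shaft IV → the belt roller (gear mesh, 98/17): 3034.6 ÷ 5.7647 = 526.41 RPM

526.4 RPM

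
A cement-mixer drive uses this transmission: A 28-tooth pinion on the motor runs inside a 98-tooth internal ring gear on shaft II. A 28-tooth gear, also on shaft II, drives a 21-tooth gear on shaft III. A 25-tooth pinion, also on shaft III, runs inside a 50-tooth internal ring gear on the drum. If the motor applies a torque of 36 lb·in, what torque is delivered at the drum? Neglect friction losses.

internal gear 98/28 = 3.5 → τ = 36·3.5 = 126 lb·in
gear mesh 21/28 = 0.75 → τ = 126·0.75 = 94.5 lb·in
internal gear 50/25 = 2 → τ = 94.5·2 = 189 lb·in

189 lb·in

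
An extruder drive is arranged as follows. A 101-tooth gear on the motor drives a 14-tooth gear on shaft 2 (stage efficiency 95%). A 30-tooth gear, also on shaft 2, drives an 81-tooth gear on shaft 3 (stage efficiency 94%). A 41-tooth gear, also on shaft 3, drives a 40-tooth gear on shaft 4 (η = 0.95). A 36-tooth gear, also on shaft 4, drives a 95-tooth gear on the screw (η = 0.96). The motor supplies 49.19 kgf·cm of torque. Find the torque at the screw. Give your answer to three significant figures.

38.6 kgf·cm

gear mesh 14/101 = 0.13861 → τ = 49.19·0.13861·0.95 = 6.4775 kgf·cm
gear mesh 81/30 = 2.7 → τ = 6.4775·2.7·0.94 = 16.44 kgf·cm
gear mesh 40/41 = 0.97561 → τ = 16.44·0.97561·0.95 = 15.237 kgf·cm
gear mesh 95/36 = 2.6389 → τ = 15.237·2.6389·0.96 = 38.6 kgf·cm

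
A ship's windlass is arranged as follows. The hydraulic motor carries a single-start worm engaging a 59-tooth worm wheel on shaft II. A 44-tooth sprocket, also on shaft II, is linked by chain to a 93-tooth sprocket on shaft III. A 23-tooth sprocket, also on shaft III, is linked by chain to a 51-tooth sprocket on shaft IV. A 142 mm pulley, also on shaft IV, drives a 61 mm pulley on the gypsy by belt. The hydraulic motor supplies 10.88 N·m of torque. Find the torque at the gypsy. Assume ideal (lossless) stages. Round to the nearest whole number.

1292 N·m

After the worm (59/1): 10.88 × 59 = 641.92 N·m
After the chain (93/44): 641.92 × 2.1136 = 1356.8 N·m
After the chain (51/23): 1356.8 × 2.2174 = 3008.5 N·m
After the belt (61/142): 3008.5 × 0.42958 = 1292.4 N·m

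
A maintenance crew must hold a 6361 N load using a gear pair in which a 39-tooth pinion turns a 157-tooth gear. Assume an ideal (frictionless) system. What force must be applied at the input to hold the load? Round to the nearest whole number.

1580 N

Gear pair MA = 157/39 = 4.0256.
Effort = load / MA = 6361 / 4.0256 = 1580.1 N.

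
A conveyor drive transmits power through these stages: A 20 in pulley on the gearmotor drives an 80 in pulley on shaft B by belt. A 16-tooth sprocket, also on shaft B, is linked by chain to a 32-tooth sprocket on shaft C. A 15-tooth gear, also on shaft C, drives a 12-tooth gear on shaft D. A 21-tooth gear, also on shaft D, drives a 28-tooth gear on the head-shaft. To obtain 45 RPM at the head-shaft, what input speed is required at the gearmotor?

384 RPM

Overall ratio R = 4 × 2 × 0.8 × 1.3333 = 8.5333.
Required input speed = output speed × R = 45 × 8.5333 = 384 RPM.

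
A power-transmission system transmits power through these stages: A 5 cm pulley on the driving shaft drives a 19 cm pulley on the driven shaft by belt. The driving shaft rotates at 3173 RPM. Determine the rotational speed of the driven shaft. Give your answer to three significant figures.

835 RPM

Belt: ratio = 19/5 = 3.8, so the driven shaft turns at 3173 / 3.8 = 835 RPM.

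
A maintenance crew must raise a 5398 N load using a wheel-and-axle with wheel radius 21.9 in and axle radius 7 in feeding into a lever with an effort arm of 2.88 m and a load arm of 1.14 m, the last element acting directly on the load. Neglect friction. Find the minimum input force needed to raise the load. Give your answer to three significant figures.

683 N

Wheel-and-axle MA = R/r = 21.9/7 = 3.1286.
Lever MA = effort arm / load arm = 2.88/1.14 = 2.5263.
Combined ideal MA = 3.1286 × 2.5263 = 7.9038.
Effort = load / MA = 5398 / 7.9038 = 682.97 N.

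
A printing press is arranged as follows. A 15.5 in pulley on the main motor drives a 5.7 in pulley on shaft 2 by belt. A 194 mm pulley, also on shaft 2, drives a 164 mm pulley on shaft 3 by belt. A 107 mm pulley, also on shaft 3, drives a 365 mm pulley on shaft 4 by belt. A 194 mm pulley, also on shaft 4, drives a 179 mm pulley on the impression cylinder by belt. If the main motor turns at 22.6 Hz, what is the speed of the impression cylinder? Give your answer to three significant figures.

23.1 Hz

the main motor → shaft 2 (belt, 5.7/15.5): 22.6 ÷ 0.36774 = 61.456 Hz
shaft 2 → shaft 3 (belt, 164/194): 61.456 ÷ 0.84536 = 72.698 Hz
shaft 3 → shaft 4 (belt, 365/107): 72.698 ÷ 3.4112 = 21.312 Hz
shaft 4 → the impression cylinder (belt, 179/194): 21.312 ÷ 0.92268 = 23.097 Hz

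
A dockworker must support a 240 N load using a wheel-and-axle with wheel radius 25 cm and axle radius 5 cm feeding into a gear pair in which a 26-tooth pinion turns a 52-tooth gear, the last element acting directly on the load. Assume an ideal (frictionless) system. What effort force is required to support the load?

24 N

Wheel-and-axle MA = R/r = 25/5 = 5.
Gear pair MA = 52/26 = 2.
Combined ideal MA = 5 × 2 = 10.
Effort = load / MA = 240 / 10 = 24 N.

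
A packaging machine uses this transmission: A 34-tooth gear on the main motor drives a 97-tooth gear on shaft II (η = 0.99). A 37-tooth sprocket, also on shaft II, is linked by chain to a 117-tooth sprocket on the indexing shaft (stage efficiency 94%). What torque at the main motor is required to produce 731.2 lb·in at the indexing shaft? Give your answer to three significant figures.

87.1 lb·in

Overall ratio R = 2.8529 × 3.1622 = 9.0215; overall efficiency η = 0.99 × 0.94 = 0.9306.
Input torque = output torque / (R × η) = 731.2 / (9.0215 × 0.9306) = 87.096 lb·in.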